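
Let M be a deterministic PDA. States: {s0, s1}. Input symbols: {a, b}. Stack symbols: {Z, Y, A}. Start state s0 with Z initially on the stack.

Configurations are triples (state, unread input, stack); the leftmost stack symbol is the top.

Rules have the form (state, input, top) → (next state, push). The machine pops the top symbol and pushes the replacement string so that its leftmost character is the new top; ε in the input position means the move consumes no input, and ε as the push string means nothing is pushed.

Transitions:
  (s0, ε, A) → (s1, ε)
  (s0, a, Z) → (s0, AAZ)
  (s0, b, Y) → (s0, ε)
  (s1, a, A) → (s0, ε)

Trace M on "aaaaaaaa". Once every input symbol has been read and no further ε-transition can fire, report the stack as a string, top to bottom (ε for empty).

Z

(s0, aaaaaaaa, Z)
  read a, top Z: go to s0, push AAZ → (s0, aaaaaaa, AAZ)
  ε-move, top A: go to s1, push ε → (s1, aaaaaaa, AZ)
  read a, top A: go to s0, push ε → (s0, aaaaaa, Z)
  read a, top Z: go to s0, push AAZ → (s0, aaaaa, AAZ)
  ε-move, top A: go to s1, push ε → (s1, aaaaa, AZ)
  read a, top A: go to s0, push ε → (s0, aaaa, Z)
  read a, top Z: go to s0, push AAZ → (s0, aaa, AAZ)
  ε-move, top A: go to s1, push ε → (s1, aaa, AZ)
  read a, top A: go to s0, push ε → (s0, aa, Z)
  read a, top Z: go to s0, push AAZ → (s0, a, AAZ)
  ε-move, top A: go to s1, push ε → (s1, a, AZ)
  read a, top A: go to s0, push ε → (s0, ε, Z)
All input consumed in state s0 with stack Z.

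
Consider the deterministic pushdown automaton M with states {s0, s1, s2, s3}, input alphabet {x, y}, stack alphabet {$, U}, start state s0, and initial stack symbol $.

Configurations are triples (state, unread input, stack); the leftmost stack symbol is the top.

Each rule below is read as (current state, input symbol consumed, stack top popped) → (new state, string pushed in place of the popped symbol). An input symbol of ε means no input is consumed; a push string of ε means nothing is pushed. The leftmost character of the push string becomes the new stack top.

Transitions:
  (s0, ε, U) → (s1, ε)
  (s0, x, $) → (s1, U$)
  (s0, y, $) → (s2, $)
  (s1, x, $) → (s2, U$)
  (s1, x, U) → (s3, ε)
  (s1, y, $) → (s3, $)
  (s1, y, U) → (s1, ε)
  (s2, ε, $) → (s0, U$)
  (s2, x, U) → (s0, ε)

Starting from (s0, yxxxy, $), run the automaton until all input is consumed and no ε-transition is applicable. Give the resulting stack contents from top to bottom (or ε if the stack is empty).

(s0, yxxxy, $)
  read y, top $: go to s2, push $ → (s2, xxxy, $)
  ε-move, top $: go to s0, push U$ → (s0, xxxy, U$)
  ε-move, top U: go to s1, push ε → (s1, xxxy, $)
  read x, top $: go to s2, push U$ → (s2, xxy, U$)
  read x, top U: go to s0, push ε → (s0, xy, $)
  read x, top $: go to s1, push U$ → (s1, y, U$)
  read y, top U: go to s1, push ε → (s1, ε, $)
All input consumed in state s1 with stack $.

$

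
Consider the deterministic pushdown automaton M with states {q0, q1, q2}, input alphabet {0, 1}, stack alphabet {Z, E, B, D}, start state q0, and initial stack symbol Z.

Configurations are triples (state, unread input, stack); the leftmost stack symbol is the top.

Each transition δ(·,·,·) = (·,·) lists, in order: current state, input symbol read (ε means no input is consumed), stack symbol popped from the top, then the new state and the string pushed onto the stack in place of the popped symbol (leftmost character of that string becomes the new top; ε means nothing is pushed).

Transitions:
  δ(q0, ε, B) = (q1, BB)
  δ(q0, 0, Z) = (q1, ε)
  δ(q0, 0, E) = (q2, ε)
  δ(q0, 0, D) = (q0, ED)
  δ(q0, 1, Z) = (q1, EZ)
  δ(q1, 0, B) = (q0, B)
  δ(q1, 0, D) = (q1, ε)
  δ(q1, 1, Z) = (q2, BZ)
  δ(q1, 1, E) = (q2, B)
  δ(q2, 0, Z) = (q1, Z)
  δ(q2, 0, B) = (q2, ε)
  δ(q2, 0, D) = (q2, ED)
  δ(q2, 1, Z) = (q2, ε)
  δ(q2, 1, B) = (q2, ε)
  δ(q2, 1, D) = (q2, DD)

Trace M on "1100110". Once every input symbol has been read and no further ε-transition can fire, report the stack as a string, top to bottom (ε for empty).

Z

(q0, 1100110, Z)
  read 1, top Z: go to q1, push EZ → (q1, 100110, EZ)
  read 1, top E: go to q2, push B → (q2, 00110, BZ)
  read 0, top B: go to q2, push ε → (q2, 0110, Z)
  read 0, top Z: go to q1, push Z → (q1, 110, Z)
  read 1, top Z: go to q2, push BZ → (q2, 10, BZ)
  read 1, top B: go to q2, push ε → (q2, 0, Z)
  read 0, top Z: go to q1, push Z → (q1, ε, Z)
All input consumed in state q1 with stack Z.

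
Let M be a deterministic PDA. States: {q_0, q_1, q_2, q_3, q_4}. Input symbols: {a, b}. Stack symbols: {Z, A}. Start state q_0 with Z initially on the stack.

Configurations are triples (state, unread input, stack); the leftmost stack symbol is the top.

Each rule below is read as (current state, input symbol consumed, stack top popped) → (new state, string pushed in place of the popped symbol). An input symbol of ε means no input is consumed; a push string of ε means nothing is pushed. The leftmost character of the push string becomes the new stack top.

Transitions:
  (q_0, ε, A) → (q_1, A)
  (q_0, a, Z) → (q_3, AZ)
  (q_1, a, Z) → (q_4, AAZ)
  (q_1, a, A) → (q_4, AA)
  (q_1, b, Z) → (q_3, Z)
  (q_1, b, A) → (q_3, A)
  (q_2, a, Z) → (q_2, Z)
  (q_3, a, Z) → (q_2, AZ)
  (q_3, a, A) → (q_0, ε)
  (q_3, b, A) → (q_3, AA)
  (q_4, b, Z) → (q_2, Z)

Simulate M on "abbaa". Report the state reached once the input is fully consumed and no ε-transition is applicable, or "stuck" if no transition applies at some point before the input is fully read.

q_4

(q_0, abbaa, Z)
  read a, top Z: go to q_3, push AZ → (q_3, bbaa, AZ)
  read b, top A: go to q_3, push AA → (q_3, baa, AAZ)
  read b, top A: go to q_3, push AA → (q_3, aa, AAAZ)
  read a, top A: go to q_0, push ε → (q_0, a, AAZ)
  ε-move, top A: go to q_1, push A → (q_1, a, AAZ)
  read a, top A: go to q_4, push AA → (q_4, ε, AAAZ)
All input consumed; M is in state q_4.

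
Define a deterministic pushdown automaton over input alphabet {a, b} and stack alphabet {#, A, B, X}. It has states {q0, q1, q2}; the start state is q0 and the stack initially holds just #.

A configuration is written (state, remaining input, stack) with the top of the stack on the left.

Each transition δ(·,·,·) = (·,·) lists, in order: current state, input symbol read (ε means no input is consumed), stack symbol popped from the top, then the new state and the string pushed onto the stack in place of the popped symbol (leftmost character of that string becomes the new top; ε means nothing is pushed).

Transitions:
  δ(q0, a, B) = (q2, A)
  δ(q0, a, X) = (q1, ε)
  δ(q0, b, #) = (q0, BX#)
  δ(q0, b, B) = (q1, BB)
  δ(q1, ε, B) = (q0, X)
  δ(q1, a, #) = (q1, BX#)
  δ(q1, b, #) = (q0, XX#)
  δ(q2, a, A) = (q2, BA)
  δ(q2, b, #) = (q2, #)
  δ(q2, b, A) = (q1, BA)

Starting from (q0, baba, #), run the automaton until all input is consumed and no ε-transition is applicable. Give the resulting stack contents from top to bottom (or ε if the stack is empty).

AX#

(q0, baba, #)
  read b, top #: go to q0, push BX# → (q0, aba, BX#)
  read a, top B: go to q2, push A → (q2, ba, AX#)
  read b, top A: go to q1, push BA → (q1, a, BAX#)
  ε-move, top B: go to q0, push X → (q0, a, XAX#)
  read a, top X: go to q1, push ε → (q1, ε, AX#)
All input consumed in state q1 with stack AX#.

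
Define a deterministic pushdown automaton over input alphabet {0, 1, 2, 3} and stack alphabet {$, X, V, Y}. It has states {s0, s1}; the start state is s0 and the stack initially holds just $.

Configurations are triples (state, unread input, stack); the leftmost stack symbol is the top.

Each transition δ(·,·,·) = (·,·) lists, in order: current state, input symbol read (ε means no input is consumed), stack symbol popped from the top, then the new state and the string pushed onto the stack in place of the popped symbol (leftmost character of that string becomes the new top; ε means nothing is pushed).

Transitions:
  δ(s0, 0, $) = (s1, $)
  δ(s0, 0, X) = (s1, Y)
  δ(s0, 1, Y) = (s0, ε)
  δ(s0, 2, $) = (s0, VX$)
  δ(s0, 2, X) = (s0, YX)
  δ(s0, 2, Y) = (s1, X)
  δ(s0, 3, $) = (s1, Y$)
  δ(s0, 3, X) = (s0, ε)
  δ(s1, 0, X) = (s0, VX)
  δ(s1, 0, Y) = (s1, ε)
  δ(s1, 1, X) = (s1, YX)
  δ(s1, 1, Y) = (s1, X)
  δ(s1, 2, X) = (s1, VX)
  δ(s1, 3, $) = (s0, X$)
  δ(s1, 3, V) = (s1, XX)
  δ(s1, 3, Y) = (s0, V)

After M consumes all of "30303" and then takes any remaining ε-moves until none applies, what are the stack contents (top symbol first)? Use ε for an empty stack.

(s0, 30303, $) ⊢ (s1, 0303, Y$) ⊢ (s1, 303, $) ⊢ (s0, 03, X$) ⊢ (s1, 3, Y$) ⊢ (s0, ε, V$)
All input consumed in state s0 with stack V$.

V$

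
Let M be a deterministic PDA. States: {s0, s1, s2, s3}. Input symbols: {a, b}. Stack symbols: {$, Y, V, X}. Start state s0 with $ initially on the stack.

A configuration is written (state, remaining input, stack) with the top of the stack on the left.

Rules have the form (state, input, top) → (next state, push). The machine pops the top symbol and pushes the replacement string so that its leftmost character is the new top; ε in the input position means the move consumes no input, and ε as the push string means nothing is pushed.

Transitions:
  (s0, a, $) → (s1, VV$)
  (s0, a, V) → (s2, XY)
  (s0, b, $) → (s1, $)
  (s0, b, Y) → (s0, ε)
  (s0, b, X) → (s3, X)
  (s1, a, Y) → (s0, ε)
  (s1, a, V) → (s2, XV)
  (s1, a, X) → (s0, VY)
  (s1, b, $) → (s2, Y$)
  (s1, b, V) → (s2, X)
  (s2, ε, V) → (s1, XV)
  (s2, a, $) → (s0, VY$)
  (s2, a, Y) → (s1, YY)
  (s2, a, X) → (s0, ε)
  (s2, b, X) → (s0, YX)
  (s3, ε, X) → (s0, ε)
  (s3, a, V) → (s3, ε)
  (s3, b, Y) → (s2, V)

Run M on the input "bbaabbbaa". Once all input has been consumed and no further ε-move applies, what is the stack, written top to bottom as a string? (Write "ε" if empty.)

(s0, bbaabbbaa, $) ⊢ (s1, baabbbaa, $) ⊢ (s2, aabbbaa, Y$) ⊢ (s1, abbbaa, YY$) ⊢ (s0, bbbaa, Y$) ⊢ (s0, bbaa, $) ⊢ (s1, baa, $) ⊢ (s2, aa, Y$) ⊢ (s1, a, YY$) ⊢ (s0, ε, Y$)
All input consumed in state s0 with stack Y$.

Y$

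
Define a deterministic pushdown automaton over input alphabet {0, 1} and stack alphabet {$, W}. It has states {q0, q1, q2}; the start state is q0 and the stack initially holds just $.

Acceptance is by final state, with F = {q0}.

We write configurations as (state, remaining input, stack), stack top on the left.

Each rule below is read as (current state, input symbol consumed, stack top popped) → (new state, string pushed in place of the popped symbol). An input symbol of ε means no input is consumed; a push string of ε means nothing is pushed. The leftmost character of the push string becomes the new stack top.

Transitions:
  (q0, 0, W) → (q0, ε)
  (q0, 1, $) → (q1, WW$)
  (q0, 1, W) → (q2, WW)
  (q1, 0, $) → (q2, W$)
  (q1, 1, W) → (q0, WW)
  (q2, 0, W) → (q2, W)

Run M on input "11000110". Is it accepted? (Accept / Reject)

(q0, 11000110, $)
  read 1, top $: go to q1, push WW$ → (q1, 1000110, WW$)
  read 1, top W: go to q0, push WW → (q0, 000110, WWW$)
  read 0, top W: go to q0, push ε → (q0, 00110, WW$)
  read 0, top W: go to q0, push ε → (q0, 0110, W$)
  read 0, top W: go to q0, push ε → (q0, 110, $)
  read 1, top $: go to q1, push WW$ → (q1, 10, WW$)
  read 1, top W: go to q0, push WW → (q0, 0, WWW$)
  read 0, top W: go to q0, push ε → (q0, ε, WW$)
All input consumed; state q0 ∈ F.

Accept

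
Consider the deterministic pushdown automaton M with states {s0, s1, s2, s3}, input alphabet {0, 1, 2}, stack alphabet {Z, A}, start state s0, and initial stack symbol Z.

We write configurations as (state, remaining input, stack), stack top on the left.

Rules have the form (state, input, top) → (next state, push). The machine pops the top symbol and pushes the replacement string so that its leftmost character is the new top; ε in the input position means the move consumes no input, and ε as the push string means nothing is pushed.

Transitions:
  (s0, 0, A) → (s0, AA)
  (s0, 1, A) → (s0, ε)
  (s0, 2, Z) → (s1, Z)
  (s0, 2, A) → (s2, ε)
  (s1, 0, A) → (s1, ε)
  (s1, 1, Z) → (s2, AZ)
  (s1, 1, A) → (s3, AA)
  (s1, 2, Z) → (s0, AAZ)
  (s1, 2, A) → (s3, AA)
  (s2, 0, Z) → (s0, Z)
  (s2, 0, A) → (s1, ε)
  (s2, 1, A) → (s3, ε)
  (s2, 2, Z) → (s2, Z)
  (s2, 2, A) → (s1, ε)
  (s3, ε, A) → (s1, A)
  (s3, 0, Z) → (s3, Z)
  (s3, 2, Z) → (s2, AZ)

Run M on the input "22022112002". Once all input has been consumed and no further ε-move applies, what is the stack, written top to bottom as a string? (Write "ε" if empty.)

(s0, 22022112002, Z)
  read 2, top Z: go to s1, push Z → (s1, 2022112002, Z)
  read 2, top Z: go to s0, push AAZ → (s0, 022112002, AAZ)
  read 0, top A: go to s0, push AA → (s0, 22112002, AAAZ)
  read 2, top A: go to s2, push ε → (s2, 2112002, AAZ)
  read 2, top A: go to s1, push ε → (s1, 112002, AZ)
  read 1, top A: go to s3, push AA → (s3, 12002, AAZ)
  ε-move, top A: go to s1, push A → (s1, 12002, AAZ)
  read 1, top A: go to s3, push AA → (s3, 2002, AAAZ)
  ε-move, top A: go to s1, push A → (s1, 2002, AAAZ)
  read 2, top A: go to s3, push AA → (s3, 002, AAAAZ)
  ε-move, top A: go to s1, push A → (s1, 002, AAAAZ)
  read 0, top A: go to s1, push ε → (s1, 02, AAAZ)
  read 0, top A: go to s1, push ε → (s1, 2, AAZ)
  read 2, top A: go to s3, push AA → (s3, ε, AAAZ)
  ε-move, top A: go to s1, push A → (s1, ε, AAAZ)
All input consumed in state s1 with stack AAAZ.

AAAZ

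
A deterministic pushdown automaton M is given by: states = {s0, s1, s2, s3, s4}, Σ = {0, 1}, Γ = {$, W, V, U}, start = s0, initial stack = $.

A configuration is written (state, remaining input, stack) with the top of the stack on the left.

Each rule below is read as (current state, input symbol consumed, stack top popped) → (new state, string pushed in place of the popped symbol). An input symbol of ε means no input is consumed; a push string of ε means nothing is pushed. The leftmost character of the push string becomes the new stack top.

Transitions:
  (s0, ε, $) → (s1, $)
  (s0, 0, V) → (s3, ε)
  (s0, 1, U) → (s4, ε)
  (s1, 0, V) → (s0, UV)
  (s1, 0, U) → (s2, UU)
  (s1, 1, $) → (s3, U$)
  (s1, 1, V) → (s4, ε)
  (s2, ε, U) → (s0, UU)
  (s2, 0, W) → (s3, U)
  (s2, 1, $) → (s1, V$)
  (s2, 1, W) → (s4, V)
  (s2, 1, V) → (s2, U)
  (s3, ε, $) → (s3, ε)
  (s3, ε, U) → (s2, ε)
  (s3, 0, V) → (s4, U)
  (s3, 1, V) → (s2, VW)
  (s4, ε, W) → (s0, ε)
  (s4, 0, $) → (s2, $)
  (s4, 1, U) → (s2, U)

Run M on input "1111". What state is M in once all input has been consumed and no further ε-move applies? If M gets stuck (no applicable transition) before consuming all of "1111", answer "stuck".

stuck

(s0, 1111, $) ⊢ (s1, 1111, $) ⊢ (s3, 111, U$) ⊢ (s2, 111, $) ⊢ (s1, 11, V$) ⊢ (s4, 1, $)
No transition for (s4, 1, top $); M blocks with input 1 remaining.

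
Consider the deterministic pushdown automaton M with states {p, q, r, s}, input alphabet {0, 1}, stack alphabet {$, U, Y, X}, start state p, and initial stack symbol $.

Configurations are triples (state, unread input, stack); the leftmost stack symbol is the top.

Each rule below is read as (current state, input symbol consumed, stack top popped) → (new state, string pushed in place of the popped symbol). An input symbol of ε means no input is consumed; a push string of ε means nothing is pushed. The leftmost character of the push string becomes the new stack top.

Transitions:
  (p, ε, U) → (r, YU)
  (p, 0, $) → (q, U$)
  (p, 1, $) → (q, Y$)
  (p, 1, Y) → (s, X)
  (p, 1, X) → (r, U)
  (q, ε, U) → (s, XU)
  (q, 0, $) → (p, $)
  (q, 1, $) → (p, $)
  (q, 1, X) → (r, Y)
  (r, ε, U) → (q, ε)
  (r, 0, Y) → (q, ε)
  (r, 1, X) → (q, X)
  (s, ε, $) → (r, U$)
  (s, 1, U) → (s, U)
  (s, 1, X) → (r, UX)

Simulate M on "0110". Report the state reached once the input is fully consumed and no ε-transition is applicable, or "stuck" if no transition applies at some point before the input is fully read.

(p, 0110, $)
  read 0, top $: go to q, push U$ → (q, 110, U$)
  ε-move, top U: go to s, push XU → (s, 110, XU$)
  read 1, top X: go to r, push UX → (r, 10, UXU$)
  ε-move, top U: go to q, push ε → (q, 10, XU$)
  read 1, top X: go to r, push Y → (r, 0, YU$)
  read 0, top Y: go to q, push ε → (q, ε, U$)
  ε-move, top U: go to s, push XU → (s, ε, XU$)
All input consumed; M is in state s.

s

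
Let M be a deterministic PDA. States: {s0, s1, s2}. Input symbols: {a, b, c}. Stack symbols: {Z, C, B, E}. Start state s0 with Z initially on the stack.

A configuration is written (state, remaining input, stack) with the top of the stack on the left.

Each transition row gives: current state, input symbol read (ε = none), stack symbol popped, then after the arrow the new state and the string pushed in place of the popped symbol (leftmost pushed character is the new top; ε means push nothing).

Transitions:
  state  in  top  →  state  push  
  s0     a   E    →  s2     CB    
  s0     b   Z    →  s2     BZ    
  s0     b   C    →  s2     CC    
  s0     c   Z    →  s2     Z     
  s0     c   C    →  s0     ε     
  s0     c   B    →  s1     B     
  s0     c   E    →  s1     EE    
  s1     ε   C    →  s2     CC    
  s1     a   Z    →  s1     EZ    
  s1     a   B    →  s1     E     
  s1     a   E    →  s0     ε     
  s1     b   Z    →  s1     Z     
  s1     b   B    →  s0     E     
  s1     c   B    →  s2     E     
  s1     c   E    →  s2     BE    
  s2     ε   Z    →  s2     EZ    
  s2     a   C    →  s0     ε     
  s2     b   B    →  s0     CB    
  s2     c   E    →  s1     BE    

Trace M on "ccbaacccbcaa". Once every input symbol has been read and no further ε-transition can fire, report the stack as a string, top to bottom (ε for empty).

(s0, ccbaacccbcaa, Z) ⊢ (s2, cbaacccbcaa, Z) ⊢ (s2, cbaacccbcaa, EZ) ⊢ (s1, baacccbcaa, BEZ) ⊢ (s0, aacccbcaa, EEZ) ⊢ (s2, acccbcaa, CBEZ) ⊢ (s0, cccbcaa, BEZ) ⊢ (s1, ccbcaa, BEZ) ⊢ (s2, cbcaa, EEZ) ⊢ (s1, bcaa, BEEZ) ⊢ (s0, caa, EEEZ) ⊢ (s1, aa, EEEEZ) ⊢ (s0, a, EEEZ) ⊢ (s2, ε, CBEEZ)
All input consumed in state s2 with stack CBEEZ.

CBEEZ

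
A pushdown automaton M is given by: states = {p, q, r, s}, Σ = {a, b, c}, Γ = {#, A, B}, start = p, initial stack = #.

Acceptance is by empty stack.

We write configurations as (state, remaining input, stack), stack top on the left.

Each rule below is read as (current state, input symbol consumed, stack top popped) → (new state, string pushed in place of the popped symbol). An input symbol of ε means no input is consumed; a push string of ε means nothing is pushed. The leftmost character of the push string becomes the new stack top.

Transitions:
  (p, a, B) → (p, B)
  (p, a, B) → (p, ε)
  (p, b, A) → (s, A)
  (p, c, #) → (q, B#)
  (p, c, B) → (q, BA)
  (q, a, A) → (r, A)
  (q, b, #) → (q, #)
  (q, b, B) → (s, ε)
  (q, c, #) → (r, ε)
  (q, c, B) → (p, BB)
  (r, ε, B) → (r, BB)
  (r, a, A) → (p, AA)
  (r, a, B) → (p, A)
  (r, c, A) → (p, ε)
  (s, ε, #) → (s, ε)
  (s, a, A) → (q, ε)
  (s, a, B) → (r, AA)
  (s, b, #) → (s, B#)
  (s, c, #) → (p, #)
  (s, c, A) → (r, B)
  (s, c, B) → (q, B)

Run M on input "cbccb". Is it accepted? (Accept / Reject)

One accepting computation: (p, cbccb, #) ⊢ (q, bccb, B#) ⊢ (s, ccb, #) ⊢ (p, cb, #) ⊢ (q, b, B#) ⊢ (s, ε, #) ⊢ (s, ε, ε)
All input consumed and the stack is empty.

Accept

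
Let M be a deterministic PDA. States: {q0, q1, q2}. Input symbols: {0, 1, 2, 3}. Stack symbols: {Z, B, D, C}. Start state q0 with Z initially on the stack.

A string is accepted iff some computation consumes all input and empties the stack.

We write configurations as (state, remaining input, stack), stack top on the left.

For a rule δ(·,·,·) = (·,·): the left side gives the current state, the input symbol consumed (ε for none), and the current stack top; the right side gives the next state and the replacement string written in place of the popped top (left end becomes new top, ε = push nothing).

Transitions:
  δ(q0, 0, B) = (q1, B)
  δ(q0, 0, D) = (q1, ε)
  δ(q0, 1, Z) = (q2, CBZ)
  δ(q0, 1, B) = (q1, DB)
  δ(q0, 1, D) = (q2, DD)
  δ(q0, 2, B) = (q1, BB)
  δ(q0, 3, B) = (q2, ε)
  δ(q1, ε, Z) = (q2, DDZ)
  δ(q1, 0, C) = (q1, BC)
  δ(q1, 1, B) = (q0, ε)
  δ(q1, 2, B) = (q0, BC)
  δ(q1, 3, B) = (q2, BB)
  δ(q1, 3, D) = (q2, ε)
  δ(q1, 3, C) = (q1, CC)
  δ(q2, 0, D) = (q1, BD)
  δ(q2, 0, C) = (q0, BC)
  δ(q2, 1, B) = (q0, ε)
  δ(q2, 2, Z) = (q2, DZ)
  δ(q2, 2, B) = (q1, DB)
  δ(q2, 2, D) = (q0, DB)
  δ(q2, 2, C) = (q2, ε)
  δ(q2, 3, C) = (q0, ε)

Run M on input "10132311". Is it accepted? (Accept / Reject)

Reject

(q0, 10132311, Z)
  read 1, top Z: go to q2, push CBZ → (q2, 0132311, CBZ)
  read 0, top C: go to q0, push BC → (q0, 132311, BCBZ)
  read 1, top B: go to q1, push DB → (q1, 32311, DBCBZ)
  read 3, top D: go to q2, push ε → (q2, 2311, BCBZ)
  read 2, top B: go to q1, push DB → (q1, 311, DBCBZ)
  read 3, top D: go to q2, push ε → (q2, 11, BCBZ)
  read 1, top B: go to q0, push ε → (q0, 1, CBZ)
No transition applies at (q0, 1, CBZ); input not fully consumed.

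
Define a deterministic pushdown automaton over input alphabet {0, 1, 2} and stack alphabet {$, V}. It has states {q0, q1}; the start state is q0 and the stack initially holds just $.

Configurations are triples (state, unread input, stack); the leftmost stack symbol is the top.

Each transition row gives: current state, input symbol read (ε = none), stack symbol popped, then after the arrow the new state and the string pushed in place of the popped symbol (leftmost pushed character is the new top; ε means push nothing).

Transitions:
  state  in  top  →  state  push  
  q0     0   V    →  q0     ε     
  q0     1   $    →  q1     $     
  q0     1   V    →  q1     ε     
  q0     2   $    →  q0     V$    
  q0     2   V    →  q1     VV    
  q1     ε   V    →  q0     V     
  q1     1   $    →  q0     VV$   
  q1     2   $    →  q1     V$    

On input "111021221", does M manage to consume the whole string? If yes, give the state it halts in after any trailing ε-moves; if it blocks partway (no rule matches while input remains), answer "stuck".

q0

(q0, 111021221, $)
  read 1, top $: go to q1, push $ → (q1, 11021221, $)
  read 1, top $: go to q0, push VV$ → (q0, 1021221, VV$)
  read 1, top V: go to q1, push ε → (q1, 021221, V$)
  ε-move, top V: go to q0, push V → (q0, 021221, V$)
  read 0, top V: go to q0, push ε → (q0, 21221, $)
  read 2, top $: go to q0, push V$ → (q0, 1221, V$)
  read 1, top V: go to q1, push ε → (q1, 221, $)
  read 2, top $: go to q1, push V$ → (q1, 21, V$)
  ε-move, top V: go to q0, push V → (q0, 21, V$)
  read 2, top V: go to q1, push VV → (q1, 1, VV$)
  ε-move, top V: go to q0, push V → (q0, 1, VV$)
  read 1, top V: go to q1, push ε → (q1, ε, V$)
  ε-move, top V: go to q0, push V → (q0, ε, V$)
All input consumed; M is in state q0.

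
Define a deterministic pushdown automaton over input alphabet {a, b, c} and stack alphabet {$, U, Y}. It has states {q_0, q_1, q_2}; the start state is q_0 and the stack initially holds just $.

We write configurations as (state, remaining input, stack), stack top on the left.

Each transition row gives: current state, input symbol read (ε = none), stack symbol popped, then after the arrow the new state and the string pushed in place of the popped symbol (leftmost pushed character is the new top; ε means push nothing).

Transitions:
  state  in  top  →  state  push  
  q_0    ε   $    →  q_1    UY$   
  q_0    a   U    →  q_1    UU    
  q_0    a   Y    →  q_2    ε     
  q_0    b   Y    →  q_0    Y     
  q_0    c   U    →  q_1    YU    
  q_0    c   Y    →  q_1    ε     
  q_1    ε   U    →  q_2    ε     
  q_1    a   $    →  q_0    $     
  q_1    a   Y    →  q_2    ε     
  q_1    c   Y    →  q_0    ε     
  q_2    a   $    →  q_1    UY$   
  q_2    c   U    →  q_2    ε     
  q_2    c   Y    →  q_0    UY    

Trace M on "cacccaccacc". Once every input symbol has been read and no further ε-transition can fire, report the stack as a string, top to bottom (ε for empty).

(q_0, cacccaccacc, $) ⊢ (q_1, cacccaccacc, UY$) ⊢ (q_2, cacccaccacc, Y$) ⊢ (q_0, acccaccacc, UY$) ⊢ (q_1, cccaccacc, UUY$) ⊢ (q_2, cccaccacc, UY$) ⊢ (q_2, ccaccacc, Y$) ⊢ (q_0, caccacc, UY$) ⊢ (q_1, accacc, YUY$) ⊢ (q_2, ccacc, UY$) ⊢ (q_2, cacc, Y$) ⊢ (q_0, acc, UY$) ⊢ (q_1, cc, UUY$) ⊢ (q_2, cc, UY$) ⊢ (q_2, c, Y$) ⊢ (q_0, ε, UY$)
All input consumed in state q_0 with stack UY$.

UY$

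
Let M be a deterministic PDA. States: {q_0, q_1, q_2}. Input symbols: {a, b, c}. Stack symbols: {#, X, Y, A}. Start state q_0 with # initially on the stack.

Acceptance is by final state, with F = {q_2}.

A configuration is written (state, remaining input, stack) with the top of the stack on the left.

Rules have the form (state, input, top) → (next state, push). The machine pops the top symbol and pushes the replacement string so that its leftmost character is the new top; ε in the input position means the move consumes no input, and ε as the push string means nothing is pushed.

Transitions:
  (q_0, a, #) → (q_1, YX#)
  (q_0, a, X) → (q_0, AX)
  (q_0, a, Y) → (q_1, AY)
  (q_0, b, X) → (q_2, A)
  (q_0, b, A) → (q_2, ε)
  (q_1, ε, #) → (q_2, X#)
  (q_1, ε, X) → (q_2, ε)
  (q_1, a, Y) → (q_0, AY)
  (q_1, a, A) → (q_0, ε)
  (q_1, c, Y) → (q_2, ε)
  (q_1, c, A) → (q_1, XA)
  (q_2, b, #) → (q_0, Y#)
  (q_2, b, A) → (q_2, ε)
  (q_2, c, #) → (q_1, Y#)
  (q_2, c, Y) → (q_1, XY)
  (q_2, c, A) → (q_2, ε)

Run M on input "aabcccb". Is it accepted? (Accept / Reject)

(q_0, aabcccb, #) ⊢ (q_1, abcccb, YX#) ⊢ (q_0, bcccb, AYX#) ⊢ (q_2, cccb, YX#) ⊢ (q_1, ccb, XYX#) ⊢ (q_2, ccb, YX#) ⊢ (q_1, cb, XYX#) ⊢ (q_2, cb, YX#) ⊢ (q_1, b, XYX#) ⊢ (q_2, b, YX#)
No transition applies at (q_2, b, YX#); input not fully consumed.

Reject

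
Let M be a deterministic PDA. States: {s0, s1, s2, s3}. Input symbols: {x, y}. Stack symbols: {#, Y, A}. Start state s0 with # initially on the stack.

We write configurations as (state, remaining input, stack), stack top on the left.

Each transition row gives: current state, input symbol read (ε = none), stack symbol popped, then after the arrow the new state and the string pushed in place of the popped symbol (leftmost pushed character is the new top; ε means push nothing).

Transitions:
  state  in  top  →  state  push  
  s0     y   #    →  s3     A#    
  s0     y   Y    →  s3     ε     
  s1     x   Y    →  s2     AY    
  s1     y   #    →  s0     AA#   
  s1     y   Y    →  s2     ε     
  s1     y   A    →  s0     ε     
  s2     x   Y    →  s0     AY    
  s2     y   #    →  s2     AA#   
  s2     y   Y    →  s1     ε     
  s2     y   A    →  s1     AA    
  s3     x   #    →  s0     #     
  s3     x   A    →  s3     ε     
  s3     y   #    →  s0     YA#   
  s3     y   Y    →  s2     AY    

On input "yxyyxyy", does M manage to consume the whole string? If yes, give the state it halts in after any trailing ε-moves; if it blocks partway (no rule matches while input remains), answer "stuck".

(s0, yxyyxyy, #)
  read y, top #: go to s3, push A# → (s3, xyyxyy, A#)
  read x, top A: go to s3, push ε → (s3, yyxyy, #)
  read y, top #: go to s0, push YA# → (s0, yxyy, YA#)
  read y, top Y: go to s3, push ε → (s3, xyy, A#)
  read x, top A: go to s3, push ε → (s3, yy, #)
  read y, top #: go to s0, push YA# → (s0, y, YA#)
  read y, top Y: go to s3, push ε → (s3, ε, A#)
All input consumed; M is in state s3.

s3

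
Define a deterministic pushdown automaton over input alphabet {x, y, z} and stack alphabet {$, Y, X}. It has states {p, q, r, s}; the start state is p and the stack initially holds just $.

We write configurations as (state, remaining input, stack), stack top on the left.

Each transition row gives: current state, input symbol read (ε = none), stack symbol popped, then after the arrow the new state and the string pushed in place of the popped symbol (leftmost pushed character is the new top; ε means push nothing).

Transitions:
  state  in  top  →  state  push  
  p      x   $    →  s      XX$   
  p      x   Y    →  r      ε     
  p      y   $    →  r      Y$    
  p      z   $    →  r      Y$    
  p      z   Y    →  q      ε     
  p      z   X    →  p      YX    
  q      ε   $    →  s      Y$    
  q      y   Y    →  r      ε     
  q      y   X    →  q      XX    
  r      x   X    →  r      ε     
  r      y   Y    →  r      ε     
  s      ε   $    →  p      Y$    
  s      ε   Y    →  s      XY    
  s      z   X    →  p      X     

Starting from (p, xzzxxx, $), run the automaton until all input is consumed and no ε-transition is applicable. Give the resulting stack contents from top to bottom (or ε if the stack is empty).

(p, xzzxxx, $)
  read x, top $: go to s, push XX$ → (s, zzxxx, XX$)
  read z, top X: go to p, push X → (p, zxxx, XX$)
  read z, top X: go to p, push YX → (p, xxx, YXX$)
  read x, top Y: go to r, push ε → (r, xx, XX$)
  read x, top X: go to r, push ε → (r, x, X$)
  read x, top X: go to r, push ε → (r, ε, $)
All input consumed in state r with stack $.

$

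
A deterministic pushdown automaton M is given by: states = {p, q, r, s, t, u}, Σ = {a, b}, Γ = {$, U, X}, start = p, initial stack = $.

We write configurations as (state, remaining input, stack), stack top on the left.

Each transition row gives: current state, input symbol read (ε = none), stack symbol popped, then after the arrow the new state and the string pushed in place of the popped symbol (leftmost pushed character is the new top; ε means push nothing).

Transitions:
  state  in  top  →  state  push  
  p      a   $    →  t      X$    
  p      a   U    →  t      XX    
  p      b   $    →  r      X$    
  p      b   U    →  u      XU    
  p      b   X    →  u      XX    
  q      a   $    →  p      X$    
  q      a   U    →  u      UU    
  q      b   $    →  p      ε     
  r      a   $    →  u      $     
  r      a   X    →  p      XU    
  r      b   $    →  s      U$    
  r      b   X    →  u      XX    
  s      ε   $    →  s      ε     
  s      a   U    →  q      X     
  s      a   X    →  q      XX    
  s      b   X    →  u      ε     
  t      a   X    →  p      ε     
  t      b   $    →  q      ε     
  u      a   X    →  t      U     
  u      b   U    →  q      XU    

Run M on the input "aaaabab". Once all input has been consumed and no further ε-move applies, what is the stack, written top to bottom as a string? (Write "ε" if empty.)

XXU$

(p, aaaabab, $)
  read a, top $: go to t, push X$ → (t, aaabab, X$)
  read a, top X: go to p, push ε → (p, aabab, $)
  read a, top $: go to t, push X$ → (t, abab, X$)
  read a, top X: go to p, push ε → (p, bab, $)
  read b, top $: go to r, push X$ → (r, ab, X$)
  read a, top X: go to p, push XU → (p, b, XU$)
  read b, top X: go to u, push XX → (u, ε, XXU$)
All input consumed in state u with stack XXU$.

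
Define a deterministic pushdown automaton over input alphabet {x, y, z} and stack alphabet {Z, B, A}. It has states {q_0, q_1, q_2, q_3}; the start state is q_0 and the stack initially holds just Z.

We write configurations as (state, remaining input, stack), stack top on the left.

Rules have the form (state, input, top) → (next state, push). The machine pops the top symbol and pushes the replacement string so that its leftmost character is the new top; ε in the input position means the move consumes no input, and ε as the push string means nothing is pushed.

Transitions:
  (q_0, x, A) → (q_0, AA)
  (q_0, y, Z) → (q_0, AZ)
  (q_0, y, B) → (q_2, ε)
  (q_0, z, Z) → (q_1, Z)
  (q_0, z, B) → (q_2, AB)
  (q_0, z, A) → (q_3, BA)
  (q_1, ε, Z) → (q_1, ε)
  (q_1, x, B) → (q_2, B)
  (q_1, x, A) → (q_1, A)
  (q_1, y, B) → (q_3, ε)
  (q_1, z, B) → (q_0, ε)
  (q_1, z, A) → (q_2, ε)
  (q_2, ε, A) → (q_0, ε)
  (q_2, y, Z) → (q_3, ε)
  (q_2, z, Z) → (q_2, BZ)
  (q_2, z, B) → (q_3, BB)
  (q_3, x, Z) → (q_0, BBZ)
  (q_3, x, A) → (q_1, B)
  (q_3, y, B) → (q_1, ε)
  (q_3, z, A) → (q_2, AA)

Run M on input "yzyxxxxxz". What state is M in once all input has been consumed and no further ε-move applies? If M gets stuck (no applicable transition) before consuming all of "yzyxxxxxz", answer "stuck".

(q_0, yzyxxxxxz, Z)
  read y, top Z: go to q_0, push AZ → (q_0, zyxxxxxz, AZ)
  read z, top A: go to q_3, push BA → (q_3, yxxxxxz, BAZ)
  read y, top B: go to q_1, push ε → (q_1, xxxxxz, AZ)
  read x, top A: go to q_1, push A → (q_1, xxxxz, AZ)
  read x, top A: go to q_1, push A → (q_1, xxxz, AZ)
  read x, top A: go to q_1, push A → (q_1, xxz, AZ)
  read x, top A: go to q_1, push A → (q_1, xz, AZ)
  read x, top A: go to q_1, push A → (q_1, z, AZ)
  read z, top A: go to q_2, push ε → (q_2, ε, Z)
All input consumed; M is in state q_2.

q_2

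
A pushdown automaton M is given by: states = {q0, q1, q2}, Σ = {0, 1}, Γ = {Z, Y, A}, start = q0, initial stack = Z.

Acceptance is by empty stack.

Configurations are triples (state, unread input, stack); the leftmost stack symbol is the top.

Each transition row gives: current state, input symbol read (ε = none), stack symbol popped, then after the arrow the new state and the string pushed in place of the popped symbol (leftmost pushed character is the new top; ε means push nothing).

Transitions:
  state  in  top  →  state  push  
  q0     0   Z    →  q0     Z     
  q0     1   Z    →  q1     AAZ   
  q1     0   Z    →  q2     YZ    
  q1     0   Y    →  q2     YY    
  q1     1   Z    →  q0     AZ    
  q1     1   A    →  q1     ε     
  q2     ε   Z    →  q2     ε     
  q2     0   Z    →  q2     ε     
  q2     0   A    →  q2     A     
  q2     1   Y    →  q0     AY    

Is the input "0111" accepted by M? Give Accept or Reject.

No computation consumes all input and empties the stack.

Reject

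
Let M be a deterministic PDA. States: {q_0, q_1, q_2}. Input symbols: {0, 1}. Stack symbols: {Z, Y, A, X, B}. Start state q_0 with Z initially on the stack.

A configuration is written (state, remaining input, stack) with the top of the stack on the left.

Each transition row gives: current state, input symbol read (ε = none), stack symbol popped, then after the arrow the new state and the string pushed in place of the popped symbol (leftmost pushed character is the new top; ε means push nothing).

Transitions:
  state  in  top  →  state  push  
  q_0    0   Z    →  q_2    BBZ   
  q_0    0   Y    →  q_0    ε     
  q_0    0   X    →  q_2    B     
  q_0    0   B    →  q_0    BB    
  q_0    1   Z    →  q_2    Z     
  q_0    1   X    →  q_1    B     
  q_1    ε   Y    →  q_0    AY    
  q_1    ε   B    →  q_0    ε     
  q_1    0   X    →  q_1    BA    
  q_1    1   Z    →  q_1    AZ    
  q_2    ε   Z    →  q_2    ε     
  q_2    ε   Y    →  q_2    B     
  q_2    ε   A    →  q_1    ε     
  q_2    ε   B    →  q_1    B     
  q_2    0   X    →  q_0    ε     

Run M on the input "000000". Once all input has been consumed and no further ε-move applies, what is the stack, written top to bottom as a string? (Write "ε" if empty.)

BBBBBBZ

(q_0, 000000, Z)
  read 0, top Z: go to q_2, push BBZ → (q_2, 00000, BBZ)
  ε-move, top B: go to q_1, push B → (q_1, 00000, BBZ)
  ε-move, top B: go to q_0, push ε → (q_0, 00000, BZ)
  read 0, top B: go to q_0, push BB → (q_0, 0000, BBZ)
  read 0, top B: go to q_0, push BB → (q_0, 000, BBBZ)
  read 0, top B: go to q_0, push BB → (q_0, 00, BBBBZ)
  read 0, top B: go to q_0, push BB → (q_0, 0, BBBBBZ)
  read 0, top B: go to q_0, push BB → (q_0, ε, BBBBBBZ)
All input consumed in state q_0 with stack BBBBBBZ.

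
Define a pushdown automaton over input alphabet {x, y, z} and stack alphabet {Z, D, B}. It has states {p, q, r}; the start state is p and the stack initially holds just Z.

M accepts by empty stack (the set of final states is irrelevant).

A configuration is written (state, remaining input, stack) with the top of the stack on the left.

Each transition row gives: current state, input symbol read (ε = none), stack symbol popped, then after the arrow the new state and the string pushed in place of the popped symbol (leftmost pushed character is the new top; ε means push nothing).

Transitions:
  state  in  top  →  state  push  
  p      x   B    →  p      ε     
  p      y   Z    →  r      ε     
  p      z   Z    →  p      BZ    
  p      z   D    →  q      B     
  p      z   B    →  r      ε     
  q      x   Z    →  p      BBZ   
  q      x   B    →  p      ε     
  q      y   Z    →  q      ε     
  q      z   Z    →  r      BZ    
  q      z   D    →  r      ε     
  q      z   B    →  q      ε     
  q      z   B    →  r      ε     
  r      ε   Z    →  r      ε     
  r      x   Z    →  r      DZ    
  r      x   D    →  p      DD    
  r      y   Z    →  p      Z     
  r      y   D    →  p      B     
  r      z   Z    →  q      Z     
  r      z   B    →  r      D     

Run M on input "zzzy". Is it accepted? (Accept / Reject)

One accepting computation: (p, zzzy, Z) ⊢ (p, zzy, BZ) ⊢ (r, zy, Z) ⊢ (q, y, Z) ⊢ (q, ε, ε)
All input consumed and the stack is empty.

Accept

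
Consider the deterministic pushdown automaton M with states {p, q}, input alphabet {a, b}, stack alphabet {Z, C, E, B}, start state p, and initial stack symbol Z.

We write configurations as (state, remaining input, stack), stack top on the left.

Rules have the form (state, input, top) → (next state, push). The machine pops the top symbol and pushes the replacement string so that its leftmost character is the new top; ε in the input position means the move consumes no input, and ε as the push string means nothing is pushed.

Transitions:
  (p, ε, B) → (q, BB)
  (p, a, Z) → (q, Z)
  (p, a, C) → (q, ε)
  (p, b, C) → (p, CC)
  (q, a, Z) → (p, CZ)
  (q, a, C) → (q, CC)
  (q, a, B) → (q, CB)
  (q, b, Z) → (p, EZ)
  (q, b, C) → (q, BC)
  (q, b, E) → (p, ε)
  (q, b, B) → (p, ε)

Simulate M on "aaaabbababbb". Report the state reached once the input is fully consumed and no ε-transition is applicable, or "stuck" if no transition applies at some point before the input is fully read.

p

(p, aaaabbababbb, Z)
  read a, top Z: go to q, push Z → (q, aaabbababbb, Z)
  read a, top Z: go to p, push CZ → (p, aabbababbb, CZ)
  read a, top C: go to q, push ε → (q, abbababbb, Z)
  read a, top Z: go to p, push CZ → (p, bbababbb, CZ)
  read b, top C: go to p, push CC → (p, bababbb, CCZ)
  read b, top C: go to p, push CC → (p, ababbb, CCCZ)
  read a, top C: go to q, push ε → (q, babbb, CCZ)
  read b, top C: go to q, push BC → (q, abbb, BCCZ)
  read a, top B: go to q, push CB → (q, bbb, CBCCZ)
  read b, top C: go to q, push BC → (q, bb, BCBCCZ)
  read b, top B: go to p, push ε → (p, b, CBCCZ)
  read b, top C: go to p, push CC → (p, ε, CCBCCZ)
All input consumed; M is in state p.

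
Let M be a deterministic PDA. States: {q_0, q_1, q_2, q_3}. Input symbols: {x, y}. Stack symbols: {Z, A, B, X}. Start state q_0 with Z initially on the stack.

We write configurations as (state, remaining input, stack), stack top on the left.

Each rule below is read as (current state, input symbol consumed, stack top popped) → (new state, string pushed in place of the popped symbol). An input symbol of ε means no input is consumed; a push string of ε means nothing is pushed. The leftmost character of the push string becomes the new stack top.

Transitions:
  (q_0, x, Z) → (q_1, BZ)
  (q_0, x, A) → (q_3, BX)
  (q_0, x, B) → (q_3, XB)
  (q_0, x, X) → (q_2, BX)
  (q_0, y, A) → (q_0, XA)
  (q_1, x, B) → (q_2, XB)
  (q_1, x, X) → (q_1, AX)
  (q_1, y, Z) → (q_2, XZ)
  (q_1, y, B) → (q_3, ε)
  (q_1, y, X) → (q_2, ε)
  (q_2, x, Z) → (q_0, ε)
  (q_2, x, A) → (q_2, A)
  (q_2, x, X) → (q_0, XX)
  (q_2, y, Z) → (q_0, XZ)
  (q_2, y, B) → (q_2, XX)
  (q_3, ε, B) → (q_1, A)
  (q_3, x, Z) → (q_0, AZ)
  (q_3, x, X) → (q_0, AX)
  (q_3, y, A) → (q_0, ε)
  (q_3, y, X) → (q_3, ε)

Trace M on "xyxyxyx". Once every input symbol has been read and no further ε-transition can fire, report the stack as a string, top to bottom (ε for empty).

XXXXAZ

(q_0, xyxyxyx, Z)
  read x, top Z: go to q_1, push BZ → (q_1, yxyxyx, BZ)
  read y, top B: go to q_3, push ε → (q_3, xyxyx, Z)
  read x, top Z: go to q_0, push AZ → (q_0, yxyx, AZ)
  read y, top A: go to q_0, push XA → (q_0, xyx, XAZ)
  read x, top X: go to q_2, push BX → (q_2, yx, BXAZ)
  read y, top B: go to q_2, push XX → (q_2, x, XXXAZ)
  read x, top X: go to q_0, push XX → (q_0, ε, XXXXAZ)
All input consumed in state q_0 with stack XXXXAZ.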